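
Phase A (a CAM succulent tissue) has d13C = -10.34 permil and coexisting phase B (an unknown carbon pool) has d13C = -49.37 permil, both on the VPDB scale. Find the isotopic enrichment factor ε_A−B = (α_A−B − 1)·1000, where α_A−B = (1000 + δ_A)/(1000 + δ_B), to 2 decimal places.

α_A−B = (1000 + -10.34) / (1000 + -49.37) = 989.66 / 950.63 = 1.041057
ε_A−B = (1.041057 − 1) × 1000 = 41.057 permil
(The approximation ε ≈ δ_A − δ_B would give 39.03 permil.)

41.06 permil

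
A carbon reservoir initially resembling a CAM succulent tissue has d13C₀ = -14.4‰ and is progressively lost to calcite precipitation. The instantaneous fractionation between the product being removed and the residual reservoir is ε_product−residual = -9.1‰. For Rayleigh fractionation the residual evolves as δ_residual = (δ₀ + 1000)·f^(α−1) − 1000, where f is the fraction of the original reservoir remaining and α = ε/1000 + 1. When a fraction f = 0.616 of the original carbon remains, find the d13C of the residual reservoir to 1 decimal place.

Rayleigh residual: δ_res = (δ₀ + 1000)·f^(α−1) − 1000
α = ε/1000 + 1 = 0.99090, so α − 1 = -0.00910
f^(α−1) = 0.616^(-0.00910) = 1.004419
δ_res = (-14.4 + 1000) × 1.004419 − 1000 = 989.955 − 1000 = -10.04‰

-10.0‰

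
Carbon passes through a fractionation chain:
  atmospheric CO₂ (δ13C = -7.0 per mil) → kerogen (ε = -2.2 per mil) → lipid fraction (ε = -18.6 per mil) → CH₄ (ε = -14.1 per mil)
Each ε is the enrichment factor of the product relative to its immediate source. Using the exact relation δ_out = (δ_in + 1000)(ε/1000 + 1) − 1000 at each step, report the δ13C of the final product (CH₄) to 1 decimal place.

-41.3 per mil

step 1: δ = (-7.00 + 1000)·(-2.2/1000 + 1) − 1000 = -9.18 per mil
step 2: δ = (-9.18 + 1000)·(-18.6/1000 + 1) − 1000 = -27.61 per mil
step 3: δ = (-27.61 + 1000)·(-14.1/1000 + 1) − 1000 = -41.32 per mil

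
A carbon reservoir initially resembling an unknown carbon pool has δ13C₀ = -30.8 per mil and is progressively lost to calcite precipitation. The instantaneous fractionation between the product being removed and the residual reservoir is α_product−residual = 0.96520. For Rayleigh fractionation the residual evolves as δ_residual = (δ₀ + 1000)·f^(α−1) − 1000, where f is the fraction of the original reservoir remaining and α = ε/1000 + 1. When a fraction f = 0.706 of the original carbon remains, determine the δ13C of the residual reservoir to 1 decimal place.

-19.0 per mil

Rayleigh residual: δ_res = (δ₀ + 1000)·f^(α−1) − 1000
α − 1 = -0.03480
f^(α−1) = 0.706^(-0.03480) = 1.012189
δ_res = (-30.8 + 1000) × 1.012189 − 1000 = 981.014 − 1000 = -18.99 per mil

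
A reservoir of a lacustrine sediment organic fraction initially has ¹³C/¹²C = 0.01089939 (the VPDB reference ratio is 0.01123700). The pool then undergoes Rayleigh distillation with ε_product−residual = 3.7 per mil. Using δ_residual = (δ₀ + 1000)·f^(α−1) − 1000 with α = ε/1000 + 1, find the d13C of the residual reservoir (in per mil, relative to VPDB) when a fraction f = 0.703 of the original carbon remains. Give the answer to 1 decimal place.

δ₀ = (0.01089939/0.01123700 − 1)×1000 = (0.969956 − 1)×1000 = -30.044 per mil
α − 1 = ε/1000 = 0.0037
f^(α−1) = 0.703^(0.0037) = 0.998697
δ_res = (-30.044 + 1000) × 0.998697 − 1000 = 968.692 − 1000 = -31.31 per mil

-31.3 per mil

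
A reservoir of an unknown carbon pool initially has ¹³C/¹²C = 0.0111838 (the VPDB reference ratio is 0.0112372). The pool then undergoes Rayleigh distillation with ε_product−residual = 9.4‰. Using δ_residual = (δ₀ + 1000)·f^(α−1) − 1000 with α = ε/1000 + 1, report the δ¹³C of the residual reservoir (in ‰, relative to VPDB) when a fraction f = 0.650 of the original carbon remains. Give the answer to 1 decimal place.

-8.8‰

δ₀ = (0.0111838/0.0112372 − 1)×1000 = (0.995248 − 1)×1000 = -4.752‰
α − 1 = ε/1000 = 0.0094
f^(α−1) = 0.650^(0.0094) = 0.995959
δ_res = (-4.752 + 1000) × 0.995959 − 1000 = 991.226 − 1000 = -8.77‰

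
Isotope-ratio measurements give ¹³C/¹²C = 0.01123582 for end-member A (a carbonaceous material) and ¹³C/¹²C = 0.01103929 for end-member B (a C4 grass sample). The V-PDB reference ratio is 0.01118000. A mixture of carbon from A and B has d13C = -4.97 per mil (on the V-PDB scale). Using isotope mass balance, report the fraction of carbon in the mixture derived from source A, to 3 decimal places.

0.433

δ_A = (0.01123582/0.01118000 − 1)×1000 = (1.004993 − 1)×1000 = 4.993 per mil
δ_B = (0.01103929/0.01118000 − 1)×1000 = (0.987414 − 1)×1000 = -12.586 per mil
f_A = (δ_mix − δ_B)/(δ_A − δ_B) = (-4.97 − (-12.586))/(4.993 − (-12.586))
f_A = 7.616 / 17.579 = 0.4332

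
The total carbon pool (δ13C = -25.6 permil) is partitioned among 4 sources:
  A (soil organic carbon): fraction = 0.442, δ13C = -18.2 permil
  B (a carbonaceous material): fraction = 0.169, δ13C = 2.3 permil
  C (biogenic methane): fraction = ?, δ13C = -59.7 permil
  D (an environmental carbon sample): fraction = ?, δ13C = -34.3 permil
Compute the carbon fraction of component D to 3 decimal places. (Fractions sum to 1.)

Let f_D and f_C be the unknown fractions; fractions sum to 1 so f_D + f_C = 0.389.
Mass balance: Σ fᵢ·δᵢ = δ_bulk ⇒ f_D·(-34.3) + f_C·(-59.7) = -25.6 − (-7.656) = -17.944
Substitute f_C = 0.389 − f_D:
f_D·(-34.3 − -59.7) = -17.944 − 0.389×(-59.7) = 5.279
f_D = 5.279 / 25.4 = 0.2078

0.208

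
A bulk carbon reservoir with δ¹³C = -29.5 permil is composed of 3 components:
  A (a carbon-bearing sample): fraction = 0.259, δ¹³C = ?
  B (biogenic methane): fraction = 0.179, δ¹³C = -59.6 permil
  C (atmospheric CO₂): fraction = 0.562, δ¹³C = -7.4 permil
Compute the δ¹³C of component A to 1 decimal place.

Isotope mass balance: δ_bulk = Σ fᵢ·δᵢ.
-29.5 = 0.259×δ_A + 0.179×(-59.6) + 0.562×(-7.4)
0.259·δ_A = -29.5 − (-14.827) = -14.673
δ_A = -14.673 / 0.259 = -56.65 permil

-56.7 permil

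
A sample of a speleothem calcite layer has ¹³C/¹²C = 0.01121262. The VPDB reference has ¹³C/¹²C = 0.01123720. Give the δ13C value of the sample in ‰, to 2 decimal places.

δ13C = (R_sample / R_standard − 1) × 1000
R_sample / R_standard = 0.01121262 / 0.01123720 = 0.997813
δ13C = (0.997813 − 1) × 1000 = -2.187‰

-2.19‰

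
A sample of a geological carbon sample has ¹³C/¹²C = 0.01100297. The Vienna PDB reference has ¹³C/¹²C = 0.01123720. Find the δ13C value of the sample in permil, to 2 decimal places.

δ13C = (R_sample / R_standard − 1) × 1000
R_sample / R_standard = 0.01100297 / 0.01123720 = 0.979156
δ13C = (0.979156 − 1) × 1000 = -20.844 permil

-20.84 permil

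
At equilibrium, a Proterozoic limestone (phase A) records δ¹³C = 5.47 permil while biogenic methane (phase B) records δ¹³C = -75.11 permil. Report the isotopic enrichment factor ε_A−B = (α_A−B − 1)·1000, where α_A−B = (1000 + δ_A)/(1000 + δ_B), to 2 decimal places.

87.12 permil

α_A−B = (1000 + 5.47) / (1000 + -75.11) = 1005.47 / 924.89 = 1.087124
ε_A−B = (1.087124 − 1) × 1000 = 87.124 permil
(The approximation ε ≈ δ_A − δ_B would give 80.58 permil.)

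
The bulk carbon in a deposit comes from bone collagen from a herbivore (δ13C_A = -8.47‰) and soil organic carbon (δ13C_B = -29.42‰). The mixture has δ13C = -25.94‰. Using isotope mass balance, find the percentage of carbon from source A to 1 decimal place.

16.6%

δ_mix = f_A·δ_A + (1 − f_A)·δ_B  ⇒  f_A = (δ_mix − δ_B)/(δ_A − δ_B)
f_A = (-25.94 − (-29.42)) / (-8.47 − (-29.42))
f_A = 3.48 / 20.95 = 0.1661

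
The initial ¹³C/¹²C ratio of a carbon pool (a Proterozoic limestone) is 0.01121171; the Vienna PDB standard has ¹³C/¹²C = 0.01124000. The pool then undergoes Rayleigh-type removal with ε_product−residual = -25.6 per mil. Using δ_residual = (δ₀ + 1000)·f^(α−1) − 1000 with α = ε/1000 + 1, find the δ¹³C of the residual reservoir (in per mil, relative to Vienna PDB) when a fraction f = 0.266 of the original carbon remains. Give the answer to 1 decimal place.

31.9 per mil

δ₀ = (0.01121171/0.01124000 − 1)×1000 = (0.997483 − 1)×1000 = -2.517 per mil
α − 1 = ε/1000 = -0.0256
f^(α−1) = 0.266^(-0.0256) = 1.034482
δ_res = (-2.517 + 1000) × 1.034482 − 1000 = 1031.879 − 1000 = 31.88 per mil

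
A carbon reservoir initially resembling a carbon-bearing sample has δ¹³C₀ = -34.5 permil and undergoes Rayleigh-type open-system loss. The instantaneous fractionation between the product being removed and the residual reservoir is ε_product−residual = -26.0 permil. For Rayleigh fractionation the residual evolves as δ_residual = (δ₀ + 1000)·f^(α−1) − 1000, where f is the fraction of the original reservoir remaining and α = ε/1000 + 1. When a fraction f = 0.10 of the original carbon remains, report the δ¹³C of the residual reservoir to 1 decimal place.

Rayleigh residual: δ_res = (δ₀ + 1000)·f^(α−1) − 1000
α = ε/1000 + 1 = 0.97400, so α − 1 = -0.02600
f^(α−1) = 0.10^(-0.02600) = 1.061696
δ_res = (-34.5 + 1000) × 1.061696 − 1000 = 1025.067 − 1000 = 25.07 permil

25.1 permil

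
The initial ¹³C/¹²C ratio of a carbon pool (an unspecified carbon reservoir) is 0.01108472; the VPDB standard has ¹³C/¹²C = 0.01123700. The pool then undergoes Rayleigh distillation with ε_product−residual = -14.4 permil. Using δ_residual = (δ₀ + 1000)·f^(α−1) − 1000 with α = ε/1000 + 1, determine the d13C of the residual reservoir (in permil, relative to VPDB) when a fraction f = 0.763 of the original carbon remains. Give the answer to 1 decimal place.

δ₀ = (0.01108472/0.01123700 − 1)×1000 = (0.986448 − 1)×1000 = -13.552 permil
α − 1 = ε/1000 = -0.0144
f^(α−1) = 0.763^(-0.0144) = 1.003903
δ_res = (-13.552 + 1000) × 1.003903 − 1000 = 990.298 − 1000 = -9.70 permil

-9.7 permil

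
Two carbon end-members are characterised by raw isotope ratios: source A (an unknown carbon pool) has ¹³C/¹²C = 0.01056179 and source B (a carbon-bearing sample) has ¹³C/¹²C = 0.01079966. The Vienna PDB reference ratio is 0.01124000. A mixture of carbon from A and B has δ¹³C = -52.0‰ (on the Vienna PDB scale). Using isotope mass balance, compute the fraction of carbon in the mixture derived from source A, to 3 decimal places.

0.606

δ_A = (0.01056179/0.01124000 − 1)×1000 = (0.939661 − 1)×1000 = -60.339‰
δ_B = (0.01079966/0.01124000 − 1)×1000 = (0.960824 − 1)×1000 = -39.176‰
f_A = (δ_mix − δ_B)/(δ_A − δ_B) = (-52.0 − (-39.176))/(-60.339 − (-39.176))
f_A = -12.824 / -21.163 = 0.6060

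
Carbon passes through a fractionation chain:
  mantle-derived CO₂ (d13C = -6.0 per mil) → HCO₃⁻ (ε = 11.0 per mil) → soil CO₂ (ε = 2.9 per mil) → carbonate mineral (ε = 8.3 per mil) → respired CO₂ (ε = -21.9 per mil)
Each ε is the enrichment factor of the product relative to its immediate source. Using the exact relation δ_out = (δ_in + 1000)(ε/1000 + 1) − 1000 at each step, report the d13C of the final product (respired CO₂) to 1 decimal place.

step 1: δ = (-6.00 + 1000)·(11.0/1000 + 1) − 1000 = 4.93 per mil
step 2: δ = (4.93 + 1000)·(2.9/1000 + 1) − 1000 = 7.85 per mil
step 3: δ = (7.85 + 1000)·(8.3/1000 + 1) − 1000 = 16.21 per mil
step 4: δ = (16.21 + 1000)·(-21.9/1000 + 1) − 1000 = -6.04 per mil

-6.0 per mil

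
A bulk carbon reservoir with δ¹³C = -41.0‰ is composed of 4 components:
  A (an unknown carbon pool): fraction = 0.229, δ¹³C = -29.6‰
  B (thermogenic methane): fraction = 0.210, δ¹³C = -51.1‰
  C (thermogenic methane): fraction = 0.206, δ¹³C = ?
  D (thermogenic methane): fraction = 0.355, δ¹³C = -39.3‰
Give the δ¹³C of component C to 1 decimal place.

Isotope mass balance: δ_bulk = Σ fᵢ·δᵢ.
-41.0 = 0.229×(-29.6) + 0.210×(-51.1) + 0.206×δ_C + 0.355×(-39.3)
0.206·δ_C = -41.0 − (-31.461) = -9.539
δ_C = -9.539 / 0.206 = -46.31‰

-46.3‰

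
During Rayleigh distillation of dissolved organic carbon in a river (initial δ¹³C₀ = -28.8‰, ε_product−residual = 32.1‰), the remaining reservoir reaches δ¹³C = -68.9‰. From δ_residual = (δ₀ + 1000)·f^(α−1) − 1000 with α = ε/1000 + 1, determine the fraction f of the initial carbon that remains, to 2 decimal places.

α − 1 = ε/1000 = 0.0321
(δ_res + 1000)/(δ₀ + 1000) = (-68.9 + 1000)/(-28.8 + 1000) = 931.1/971.2 = 0.958711
f = 0.958711^(1/0.0321) = exp(ln(0.958711)/0.0321) = exp(-0.04217/0.0321)
f = exp(-1.3136) = 0.2689

0.27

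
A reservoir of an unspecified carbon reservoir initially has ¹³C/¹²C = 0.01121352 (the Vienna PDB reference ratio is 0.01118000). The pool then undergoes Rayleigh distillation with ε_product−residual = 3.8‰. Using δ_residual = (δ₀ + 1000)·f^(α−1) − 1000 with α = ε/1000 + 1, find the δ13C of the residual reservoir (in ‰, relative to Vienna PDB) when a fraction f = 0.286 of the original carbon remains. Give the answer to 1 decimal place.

-1.8‰

δ₀ = (0.01121352/0.01118000 − 1)×1000 = (1.002998 − 1)×1000 = 2.998‰
α − 1 = ε/1000 = 0.0038
f^(α−1) = 0.286^(0.0038) = 0.995255
δ_res = (2.998 + 1000) × 0.995255 − 1000 = 998.239 − 1000 = -1.76‰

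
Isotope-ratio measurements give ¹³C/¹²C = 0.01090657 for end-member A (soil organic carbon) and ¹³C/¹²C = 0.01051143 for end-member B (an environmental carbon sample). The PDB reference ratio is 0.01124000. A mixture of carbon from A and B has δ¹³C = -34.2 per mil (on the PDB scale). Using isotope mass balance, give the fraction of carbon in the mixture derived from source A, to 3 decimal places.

0.871

δ_A = (0.01090657/0.01124000 − 1)×1000 = (0.970335 − 1)×1000 = -29.665 per mil
δ_B = (0.01051143/0.01124000 − 1)×1000 = (0.935181 − 1)×1000 = -64.819 per mil
f_A = (δ_mix − δ_B)/(δ_A − δ_B) = (-34.2 − (-64.819))/(-29.665 − (-64.819))
f_A = 30.619 / 35.155 = 0.8710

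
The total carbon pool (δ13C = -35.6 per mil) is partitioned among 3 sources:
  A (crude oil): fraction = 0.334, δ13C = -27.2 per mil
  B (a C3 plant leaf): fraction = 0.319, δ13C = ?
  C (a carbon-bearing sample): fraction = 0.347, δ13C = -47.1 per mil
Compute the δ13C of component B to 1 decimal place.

-31.9 per mil

Isotope mass balance: δ_bulk = Σ fᵢ·δᵢ.
-35.6 = 0.334×(-27.2) + 0.319×δ_B + 0.347×(-47.1)
0.319·δ_B = -35.6 − (-25.428) = -10.172
δ_B = -10.172 / 0.319 = -31.89 per mil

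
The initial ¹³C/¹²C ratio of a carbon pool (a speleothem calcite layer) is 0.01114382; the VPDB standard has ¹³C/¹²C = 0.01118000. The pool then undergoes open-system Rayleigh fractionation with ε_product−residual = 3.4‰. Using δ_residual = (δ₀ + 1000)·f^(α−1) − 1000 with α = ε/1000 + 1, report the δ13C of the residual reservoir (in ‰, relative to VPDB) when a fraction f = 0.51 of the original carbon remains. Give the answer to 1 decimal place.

δ₀ = (0.01114382/0.01118000 − 1)×1000 = (0.996764 − 1)×1000 = -3.236‰
α − 1 = ε/1000 = 0.0034
f^(α−1) = 0.51^(0.0034) = 0.997713
δ_res = (-3.236 + 1000) × 0.997713 − 1000 = 994.485 − 1000 = -5.52‰

-5.5‰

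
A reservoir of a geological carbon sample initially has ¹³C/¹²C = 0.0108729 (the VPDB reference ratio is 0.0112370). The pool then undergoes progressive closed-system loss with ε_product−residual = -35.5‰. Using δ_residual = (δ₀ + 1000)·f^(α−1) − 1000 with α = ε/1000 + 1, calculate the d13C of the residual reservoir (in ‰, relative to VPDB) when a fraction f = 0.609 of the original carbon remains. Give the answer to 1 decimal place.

-15.2‰

δ₀ = (0.0108729/0.0112370 − 1)×1000 = (0.967598 − 1)×1000 = -32.402‰
α − 1 = ε/1000 = -0.0355
f^(α−1) = 0.609^(-0.0355) = 1.017762
δ_res = (-32.402 + 1000) × 1.017762 − 1000 = 984.784 − 1000 = -15.22‰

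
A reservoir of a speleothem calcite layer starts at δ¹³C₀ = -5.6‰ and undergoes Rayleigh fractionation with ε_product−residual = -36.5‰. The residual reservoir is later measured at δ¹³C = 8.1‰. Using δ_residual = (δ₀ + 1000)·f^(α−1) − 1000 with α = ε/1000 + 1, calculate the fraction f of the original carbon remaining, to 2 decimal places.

0.69

α − 1 = ε/1000 = -0.0365
(δ_res + 1000)/(δ₀ + 1000) = (8.1 + 1000)/(-5.6 + 1000) = 1008.1/994.4 = 1.013777
f = 1.013777^(1/-0.0365) = exp(ln(1.013777)/-0.0365) = exp(0.01368/-0.0365)
f = exp(-0.3749) = 0.6874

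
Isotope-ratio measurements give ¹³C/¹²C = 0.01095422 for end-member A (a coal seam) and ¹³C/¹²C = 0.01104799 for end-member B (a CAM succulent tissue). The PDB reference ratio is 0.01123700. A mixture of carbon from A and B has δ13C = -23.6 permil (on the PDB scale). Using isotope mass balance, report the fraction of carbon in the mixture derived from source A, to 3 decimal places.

0.812

δ_A = (0.01095422/0.01123700 − 1)×1000 = (0.974835 − 1)×1000 = -25.165 permil
δ_B = (0.01104799/0.01123700 − 1)×1000 = (0.983180 − 1)×1000 = -16.820 permil
f_A = (δ_mix − δ_B)/(δ_A − δ_B) = (-23.6 − (-16.820))/(-25.165 − (-16.820))
f_A = -6.780 / -8.345 = 0.8124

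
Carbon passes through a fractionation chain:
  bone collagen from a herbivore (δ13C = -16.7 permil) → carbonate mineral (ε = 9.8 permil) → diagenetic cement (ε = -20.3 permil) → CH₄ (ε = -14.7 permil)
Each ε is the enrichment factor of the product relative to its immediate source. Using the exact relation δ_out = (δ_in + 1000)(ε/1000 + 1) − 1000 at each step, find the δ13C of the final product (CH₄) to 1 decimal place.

-41.5 permil

step 1: δ = (-16.70 + 1000)·(9.8/1000 + 1) − 1000 = -7.06 permil
step 2: δ = (-7.06 + 1000)·(-20.3/1000 + 1) − 1000 = -27.22 permil
step 3: δ = (-27.22 + 1000)·(-14.7/1000 + 1) − 1000 = -41.52 permil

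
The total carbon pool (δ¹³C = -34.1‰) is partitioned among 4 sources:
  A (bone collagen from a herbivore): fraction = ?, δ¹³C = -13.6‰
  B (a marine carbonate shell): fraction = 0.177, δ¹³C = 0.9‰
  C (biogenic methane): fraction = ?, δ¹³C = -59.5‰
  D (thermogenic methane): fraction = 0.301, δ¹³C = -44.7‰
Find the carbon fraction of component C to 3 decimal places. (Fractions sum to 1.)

0.299

Let f_C and f_A be the unknown fractions; fractions sum to 1 so f_C + f_A = 0.522.
Mass balance: Σ fᵢ·δᵢ = δ_bulk ⇒ f_C·(-59.5) + f_A·(-13.6) = -34.1 − (-13.295) = -20.805
Substitute f_A = 0.522 − f_C:
f_C·(-59.5 − -13.6) = -20.805 − 0.522×(-13.6) = -13.705
f_C = -13.705 / -45.9 = 0.2986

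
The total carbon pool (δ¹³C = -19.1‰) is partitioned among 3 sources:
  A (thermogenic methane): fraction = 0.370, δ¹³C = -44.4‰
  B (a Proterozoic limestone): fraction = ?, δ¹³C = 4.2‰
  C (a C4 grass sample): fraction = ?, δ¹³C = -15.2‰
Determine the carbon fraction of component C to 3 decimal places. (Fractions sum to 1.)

0.274

Let f_C and f_B be the unknown fractions; fractions sum to 1 so f_C + f_B = 0.630.
Mass balance: Σ fᵢ·δᵢ = δ_bulk ⇒ f_C·(-15.2) + f_B·(4.2) = -19.1 − (-16.428) = -2.672
Substitute f_B = 0.630 − f_C:
f_C·(-15.2 − 4.2) = -2.672 − 0.630×(4.2) = -5.318
f_C = -5.318 / -19.4 = 0.2741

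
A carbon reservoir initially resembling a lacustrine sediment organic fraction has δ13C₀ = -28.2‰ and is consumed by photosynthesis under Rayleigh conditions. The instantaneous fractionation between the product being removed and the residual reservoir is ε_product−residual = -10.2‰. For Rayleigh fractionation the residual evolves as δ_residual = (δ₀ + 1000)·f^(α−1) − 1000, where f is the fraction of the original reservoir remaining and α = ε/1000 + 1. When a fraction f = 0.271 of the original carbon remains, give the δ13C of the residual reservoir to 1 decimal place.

Rayleigh residual: δ_res = (δ₀ + 1000)·f^(α−1) − 1000
α = ε/1000 + 1 = 0.98980, so α − 1 = -0.01020
f^(α−1) = 0.271^(-0.01020) = 1.013407
δ_res = (-28.2 + 1000) × 1.013407 − 1000 = 984.828 − 1000 = -15.17‰

-15.2‰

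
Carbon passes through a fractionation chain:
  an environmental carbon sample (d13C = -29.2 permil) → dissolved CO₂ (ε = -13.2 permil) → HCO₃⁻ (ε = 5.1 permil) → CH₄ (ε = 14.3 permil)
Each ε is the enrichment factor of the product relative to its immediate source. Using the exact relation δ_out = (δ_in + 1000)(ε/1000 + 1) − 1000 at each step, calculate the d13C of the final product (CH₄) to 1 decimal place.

step 1: δ = (-29.20 + 1000)·(-13.2/1000 + 1) − 1000 = -42.01 permil
step 2: δ = (-42.01 + 1000)·(5.1/1000 + 1) − 1000 = -37.13 permil
step 3: δ = (-37.13 + 1000)·(14.3/1000 + 1) − 1000 = -23.36 permil

-23.4 permil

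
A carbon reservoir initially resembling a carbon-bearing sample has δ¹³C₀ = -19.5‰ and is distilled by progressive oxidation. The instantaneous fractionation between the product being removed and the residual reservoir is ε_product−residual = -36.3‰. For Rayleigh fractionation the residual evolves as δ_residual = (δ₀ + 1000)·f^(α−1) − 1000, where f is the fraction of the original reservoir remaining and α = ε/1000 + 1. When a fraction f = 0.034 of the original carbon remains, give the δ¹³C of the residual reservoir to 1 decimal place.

108.5‰

Rayleigh residual: δ_res = (δ₀ + 1000)·f^(α−1) − 1000
α = ε/1000 + 1 = 0.96370, so α − 1 = -0.03630
f^(α−1) = 0.034^(-0.03630) = 1.130596
δ_res = (-19.5 + 1000) × 1.130596 − 1000 = 1108.549 − 1000 = 108.55‰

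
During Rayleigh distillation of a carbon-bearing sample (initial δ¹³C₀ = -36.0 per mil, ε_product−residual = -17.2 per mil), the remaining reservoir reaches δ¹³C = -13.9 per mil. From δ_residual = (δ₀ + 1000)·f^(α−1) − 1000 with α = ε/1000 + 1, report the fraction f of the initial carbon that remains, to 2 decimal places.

α − 1 = ε/1000 = -0.0172
(δ_res + 1000)/(δ₀ + 1000) = (-13.9 + 1000)/(-36.0 + 1000) = 986.1/964.0 = 1.022925
f = 1.022925^(1/-0.0172) = exp(ln(1.022925)/-0.0172) = exp(0.02267/-0.0172)
f = exp(-1.3178) = 0.2677

0.27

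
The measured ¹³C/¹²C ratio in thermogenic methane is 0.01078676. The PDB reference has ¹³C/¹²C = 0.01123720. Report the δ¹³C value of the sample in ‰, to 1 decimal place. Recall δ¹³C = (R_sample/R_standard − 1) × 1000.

δ¹³C = (R_sample / R_standard − 1) × 1000
R_sample / R_standard = 0.01078676 / 0.01123720 = 0.959915
δ¹³C = (0.959915 − 1) × 1000 = -40.08‰

-40.1‰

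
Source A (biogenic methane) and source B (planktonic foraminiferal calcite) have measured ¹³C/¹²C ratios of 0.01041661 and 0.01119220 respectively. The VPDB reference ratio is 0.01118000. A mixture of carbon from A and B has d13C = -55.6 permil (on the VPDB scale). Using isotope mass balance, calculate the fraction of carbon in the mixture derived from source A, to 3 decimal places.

δ_A = (0.01041661/0.01118000 − 1)×1000 = (0.931718 − 1)×1000 = -68.282 permil
δ_B = (0.01119220/0.01118000 − 1)×1000 = (1.001091 − 1)×1000 = 1.091 permil
f_A = (δ_mix − δ_B)/(δ_A − δ_B) = (-55.6 − (1.091))/(-68.282 − (1.091))
f_A = -56.691 / -69.373 = 0.8172

0.817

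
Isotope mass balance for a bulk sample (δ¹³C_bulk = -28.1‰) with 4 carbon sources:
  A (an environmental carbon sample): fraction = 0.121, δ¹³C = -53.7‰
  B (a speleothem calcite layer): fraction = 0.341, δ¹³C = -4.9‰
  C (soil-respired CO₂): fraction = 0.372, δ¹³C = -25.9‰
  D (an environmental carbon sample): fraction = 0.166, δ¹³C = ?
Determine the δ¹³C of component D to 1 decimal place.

-62.0‰

Isotope mass balance: δ_bulk = Σ fᵢ·δᵢ.
-28.1 = 0.121×(-53.7) + 0.341×(-4.9) + 0.372×(-25.9) + 0.166×δ_D
0.166·δ_D = -28.1 − (-17.803) = -10.297
δ_D = -10.297 / 0.166 = -62.03‰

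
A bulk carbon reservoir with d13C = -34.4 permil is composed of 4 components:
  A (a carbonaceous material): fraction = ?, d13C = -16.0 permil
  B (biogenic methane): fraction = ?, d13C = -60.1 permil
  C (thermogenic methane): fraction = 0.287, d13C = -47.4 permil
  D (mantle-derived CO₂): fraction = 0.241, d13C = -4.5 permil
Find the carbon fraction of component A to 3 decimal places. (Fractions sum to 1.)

Let f_A and f_B be the unknown fractions; fractions sum to 1 so f_A + f_B = 0.472.
Mass balance: Σ fᵢ·δᵢ = δ_bulk ⇒ f_A·(-16.0) + f_B·(-60.1) = -34.4 − (-14.688) = -19.712
Substitute f_B = 0.472 − f_A:
f_A·(-16.0 − -60.1) = -19.712 − 0.472×(-60.1) = 8.655
f_A = 8.655 / 44.1 = 0.1963

0.196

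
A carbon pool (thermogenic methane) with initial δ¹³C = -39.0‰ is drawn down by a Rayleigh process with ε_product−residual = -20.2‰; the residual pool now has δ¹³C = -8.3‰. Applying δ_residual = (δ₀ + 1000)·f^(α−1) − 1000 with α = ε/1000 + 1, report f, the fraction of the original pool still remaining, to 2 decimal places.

0.21

α − 1 = ε/1000 = -0.0202
(δ_res + 1000)/(δ₀ + 1000) = (-8.3 + 1000)/(-39.0 + 1000) = 991.7/961.0 = 1.031946
f = 1.031946^(1/-0.0202) = exp(ln(1.031946)/-0.0202) = exp(0.03145/-0.0202)
f = exp(-1.5567) = 0.2108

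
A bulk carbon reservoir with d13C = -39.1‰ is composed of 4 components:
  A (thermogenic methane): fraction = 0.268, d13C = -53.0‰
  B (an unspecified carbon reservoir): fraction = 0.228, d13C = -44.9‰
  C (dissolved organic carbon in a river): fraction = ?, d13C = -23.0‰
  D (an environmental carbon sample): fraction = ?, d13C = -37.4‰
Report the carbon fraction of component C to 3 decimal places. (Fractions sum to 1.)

Let f_C and f_D be the unknown fractions; fractions sum to 1 so f_C + f_D = 0.504.
Mass balance: Σ fᵢ·δᵢ = δ_bulk ⇒ f_C·(-23.0) + f_D·(-37.4) = -39.1 − (-24.441) = -14.659
Substitute f_D = 0.504 − f_C:
f_C·(-23.0 − -37.4) = -14.659 − 0.504×(-37.4) = 4.191
f_C = 4.191 / 14.4 = 0.2910

0.291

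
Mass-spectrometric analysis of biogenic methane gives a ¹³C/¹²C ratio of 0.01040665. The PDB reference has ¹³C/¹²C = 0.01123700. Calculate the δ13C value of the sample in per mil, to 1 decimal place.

-73.9 per mil

δ13C = (R_sample / R_standard − 1) × 1000
R_sample / R_standard = 0.01040665 / 0.01123700 = 0.926106
δ13C = (0.926106 − 1) × 1000 = -73.89 per mil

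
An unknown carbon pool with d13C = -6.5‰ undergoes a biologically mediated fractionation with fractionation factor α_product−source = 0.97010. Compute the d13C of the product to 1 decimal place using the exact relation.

δ_product = (δ_source + 1000)·α − 1000
δ_product = (-6.5 + 1000) × 0.97010 − 1000
δ_product = 963.794 − 1000 = -36.21‰

-36.2‰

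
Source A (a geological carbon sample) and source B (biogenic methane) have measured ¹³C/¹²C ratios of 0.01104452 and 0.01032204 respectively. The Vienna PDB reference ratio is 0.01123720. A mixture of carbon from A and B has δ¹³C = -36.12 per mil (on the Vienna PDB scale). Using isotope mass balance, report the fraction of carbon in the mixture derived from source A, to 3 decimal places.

0.705

δ_A = (0.01104452/0.01123720 − 1)×1000 = (0.982853 − 1)×1000 = -17.147 per mil
δ_B = (0.01032204/0.01123720 − 1)×1000 = (0.918560 − 1)×1000 = -81.440 per mil
f_A = (δ_mix − δ_B)/(δ_A − δ_B) = (-36.12 − (-81.440))/(-17.147 − (-81.440))
f_A = 45.320 / 64.294 = 0.7049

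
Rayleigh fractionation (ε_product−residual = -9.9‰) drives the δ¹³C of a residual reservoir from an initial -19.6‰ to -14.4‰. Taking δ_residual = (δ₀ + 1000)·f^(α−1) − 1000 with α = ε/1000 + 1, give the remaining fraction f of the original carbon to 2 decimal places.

α − 1 = ε/1000 = -0.0099
(δ_res + 1000)/(δ₀ + 1000) = (-14.4 + 1000)/(-19.6 + 1000) = 985.6/980.4 = 1.005304
f = 1.005304^(1/-0.0099) = exp(ln(1.005304)/-0.0099) = exp(0.00529/-0.0099)
f = exp(-0.5343) = 0.5861

0.59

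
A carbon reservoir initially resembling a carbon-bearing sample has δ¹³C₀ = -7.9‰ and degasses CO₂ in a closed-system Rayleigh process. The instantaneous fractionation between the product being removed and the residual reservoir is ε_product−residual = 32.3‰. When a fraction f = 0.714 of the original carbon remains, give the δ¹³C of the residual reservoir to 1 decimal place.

-18.6‰

Rayleigh residual: δ_res = (δ₀ + 1000)·f^(α−1) − 1000
α = ε/1000 + 1 = 1.03230, so α − 1 = 0.03230
f^(α−1) = 0.714^(0.03230) = 0.989178
δ_res = (-7.9 + 1000) × 0.989178 − 1000 = 981.364 − 1000 = -18.64‰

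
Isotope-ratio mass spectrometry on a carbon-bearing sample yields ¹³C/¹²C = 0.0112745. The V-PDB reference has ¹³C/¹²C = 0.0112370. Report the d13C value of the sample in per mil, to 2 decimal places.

d13C = (R_sample / R_standard − 1) × 1000
R_sample / R_standard = 0.0112745 / 0.0112370 = 1.003337
d13C = (1.003337 − 1) × 1000 = 3.337 per mil

3.34 per mil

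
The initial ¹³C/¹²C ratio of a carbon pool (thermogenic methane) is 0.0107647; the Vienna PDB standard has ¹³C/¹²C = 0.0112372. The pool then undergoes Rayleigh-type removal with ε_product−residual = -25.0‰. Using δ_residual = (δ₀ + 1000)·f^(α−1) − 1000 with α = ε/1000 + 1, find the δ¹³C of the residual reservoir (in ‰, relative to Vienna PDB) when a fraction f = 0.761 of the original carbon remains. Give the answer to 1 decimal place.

δ₀ = (0.0107647/0.0112372 − 1)×1000 = (0.957952 − 1)×1000 = -42.048‰
α − 1 = ε/1000 = -0.0250
f^(α−1) = 0.761^(-0.0250) = 1.006851
δ_res = (-42.048 + 1000) × 1.006851 − 1000 = 964.515 − 1000 = -35.48‰

-35.5‰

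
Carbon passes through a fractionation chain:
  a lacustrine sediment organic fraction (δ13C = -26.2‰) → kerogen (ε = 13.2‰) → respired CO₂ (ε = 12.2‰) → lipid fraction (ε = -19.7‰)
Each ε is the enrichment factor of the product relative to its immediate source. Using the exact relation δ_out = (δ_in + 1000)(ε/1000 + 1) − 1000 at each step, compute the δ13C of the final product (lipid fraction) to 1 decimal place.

-21.0‰

step 1: δ = (-26.20 + 1000)·(13.2/1000 + 1) − 1000 = -13.35‰
step 2: δ = (-13.35 + 1000)·(12.2/1000 + 1) − 1000 = -1.31‰
step 3: δ = (-1.31 + 1000)·(-19.7/1000 + 1) − 1000 = -20.98‰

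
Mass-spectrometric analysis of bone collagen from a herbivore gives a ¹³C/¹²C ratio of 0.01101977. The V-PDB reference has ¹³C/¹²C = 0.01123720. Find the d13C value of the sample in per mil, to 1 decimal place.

-19.3 per mil

d13C = (R_sample / R_standard − 1) × 1000
R_sample / R_standard = 0.01101977 / 0.01123720 = 0.980651
d13C = (0.980651 − 1) × 1000 = -19.35 per mil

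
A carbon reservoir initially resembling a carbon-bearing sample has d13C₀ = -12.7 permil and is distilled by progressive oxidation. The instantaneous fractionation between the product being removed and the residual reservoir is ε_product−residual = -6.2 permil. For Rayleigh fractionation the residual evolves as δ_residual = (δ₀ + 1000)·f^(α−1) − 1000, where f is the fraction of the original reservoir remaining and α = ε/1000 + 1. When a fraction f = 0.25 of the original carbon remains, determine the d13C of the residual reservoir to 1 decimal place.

-4.2 permil

Rayleigh residual: δ_res = (δ₀ + 1000)·f^(α−1) − 1000
α = ε/1000 + 1 = 0.99380, so α − 1 = -0.00620
f^(α−1) = 0.25^(-0.00620) = 1.008632
δ_res = (-12.7 + 1000) × 1.008632 − 1000 = 995.822 − 1000 = -4.18 permil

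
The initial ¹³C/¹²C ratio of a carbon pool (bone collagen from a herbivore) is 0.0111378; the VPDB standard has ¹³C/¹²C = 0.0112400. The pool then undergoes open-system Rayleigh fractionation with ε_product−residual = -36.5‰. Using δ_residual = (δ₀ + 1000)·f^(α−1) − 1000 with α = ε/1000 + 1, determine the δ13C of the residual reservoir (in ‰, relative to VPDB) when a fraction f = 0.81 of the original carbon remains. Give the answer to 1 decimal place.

-1.4‰

δ₀ = (0.0111378/0.0112400 − 1)×1000 = (0.990907 − 1)×1000 = -9.093‰
α − 1 = ε/1000 = -0.0365
f^(α−1) = 0.81^(-0.0365) = 1.007721
δ_res = (-9.093 + 1000) × 1.007721 − 1000 = 998.558 − 1000 = -1.44‰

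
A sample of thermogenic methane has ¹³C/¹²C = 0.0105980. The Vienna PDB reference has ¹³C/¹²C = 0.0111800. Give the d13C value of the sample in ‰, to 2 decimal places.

d13C = (R_sample / R_standard − 1) × 1000
R_sample / R_standard = 0.0105980 / 0.0111800 = 0.947943
d13C = (0.947943 − 1) × 1000 = -52.057‰

-52.06‰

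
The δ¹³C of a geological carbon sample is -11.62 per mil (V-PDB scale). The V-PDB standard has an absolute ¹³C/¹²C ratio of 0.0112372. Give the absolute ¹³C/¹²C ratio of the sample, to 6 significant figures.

0.0111066

R_sample = R_standard × (δ¹³C/1000 + 1)
R_sample = 0.0112372 × (-11.62/1000 + 1) = 0.0112372 × 0.988380
R_sample = 0.0111066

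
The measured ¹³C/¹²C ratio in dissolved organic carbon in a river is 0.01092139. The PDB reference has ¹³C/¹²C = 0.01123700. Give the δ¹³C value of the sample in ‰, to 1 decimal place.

-28.1‰

δ¹³C = (R_sample / R_standard − 1) × 1000
R_sample / R_standard = 0.01092139 / 0.01123700 = 0.971913
δ¹³C = (0.971913 − 1) × 1000 = -28.09‰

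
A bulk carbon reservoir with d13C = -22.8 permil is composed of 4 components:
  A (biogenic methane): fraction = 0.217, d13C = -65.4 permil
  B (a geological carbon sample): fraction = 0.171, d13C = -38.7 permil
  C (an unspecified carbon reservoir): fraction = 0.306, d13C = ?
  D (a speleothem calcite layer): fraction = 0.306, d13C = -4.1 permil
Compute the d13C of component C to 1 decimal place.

Isotope mass balance: δ_bulk = Σ fᵢ·δᵢ.
-22.8 = 0.217×(-65.4) + 0.171×(-38.7) + 0.306×δ_C + 0.306×(-4.1)
0.306·δ_C = -22.8 − (-22.064) = -0.736
δ_C = -0.736 / 0.306 = -2.40 permil

-2.4 permil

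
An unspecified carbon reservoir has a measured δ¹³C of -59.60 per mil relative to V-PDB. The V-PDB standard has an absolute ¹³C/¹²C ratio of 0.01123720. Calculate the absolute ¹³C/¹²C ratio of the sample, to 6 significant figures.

0.0105675

R_sample = R_standard × (δ¹³C/1000 + 1)
R_sample = 0.01123720 × (-59.60/1000 + 1) = 0.01123720 × 0.940400
R_sample = 0.0105675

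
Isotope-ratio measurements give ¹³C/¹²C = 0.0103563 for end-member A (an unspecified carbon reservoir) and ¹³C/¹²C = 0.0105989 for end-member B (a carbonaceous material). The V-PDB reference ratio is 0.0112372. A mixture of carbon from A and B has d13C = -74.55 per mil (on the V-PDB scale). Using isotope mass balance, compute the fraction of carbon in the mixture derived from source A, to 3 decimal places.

δ_A = (0.0103563/0.0112372 − 1)×1000 = (0.921609 − 1)×1000 = -78.391 per mil
δ_B = (0.0105989/0.0112372 − 1)×1000 = (0.943198 − 1)×1000 = -56.802 per mil
f_A = (δ_mix − δ_B)/(δ_A − δ_B) = (-74.55 − (-56.802))/(-78.391 − (-56.802))
f_A = -17.748 / -21.589 = 0.8221

0.822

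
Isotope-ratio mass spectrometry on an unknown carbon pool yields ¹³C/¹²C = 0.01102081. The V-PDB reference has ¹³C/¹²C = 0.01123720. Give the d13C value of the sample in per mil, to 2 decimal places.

-19.26 per mil

d13C = (R_sample / R_standard − 1) × 1000
R_sample / R_standard = 0.01102081 / 0.01123720 = 0.980743
d13C = (0.980743 − 1) × 1000 = -19.257 per mil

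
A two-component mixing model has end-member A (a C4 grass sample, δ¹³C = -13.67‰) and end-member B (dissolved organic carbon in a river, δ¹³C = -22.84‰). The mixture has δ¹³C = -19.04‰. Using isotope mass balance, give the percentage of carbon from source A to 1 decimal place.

δ_mix = f_A·δ_A + (1 − f_A)·δ_B  ⇒  f_A = (δ_mix − δ_B)/(δ_A − δ_B)
f_A = (-19.04 − (-22.84)) / (-13.67 − (-22.84))
f_A = 3.80 / 9.17 = 0.4144

41.4%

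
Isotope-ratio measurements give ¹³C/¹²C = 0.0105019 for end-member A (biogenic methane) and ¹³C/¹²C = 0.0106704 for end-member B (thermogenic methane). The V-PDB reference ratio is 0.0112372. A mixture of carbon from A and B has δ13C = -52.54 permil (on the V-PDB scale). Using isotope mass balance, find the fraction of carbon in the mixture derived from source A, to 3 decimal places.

δ_A = (0.0105019/0.0112372 − 1)×1000 = (0.934566 − 1)×1000 = -65.434 permil
δ_B = (0.0106704/0.0112372 − 1)×1000 = (0.949560 − 1)×1000 = -50.440 permil
f_A = (δ_mix − δ_B)/(δ_A − δ_B) = (-52.54 − (-50.440))/(-65.434 − (-50.440))
f_A = -2.100 / -14.995 = 0.1401

0.140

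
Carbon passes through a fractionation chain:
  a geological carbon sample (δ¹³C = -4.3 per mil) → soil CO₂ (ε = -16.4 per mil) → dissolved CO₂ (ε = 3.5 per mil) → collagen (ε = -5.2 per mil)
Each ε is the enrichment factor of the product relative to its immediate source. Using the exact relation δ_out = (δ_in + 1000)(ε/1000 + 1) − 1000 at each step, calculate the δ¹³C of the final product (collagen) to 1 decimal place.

-22.3 per mil

step 1: δ = (-4.30 + 1000)·(-16.4/1000 + 1) − 1000 = -20.63 per mil
step 2: δ = (-20.63 + 1000)·(3.5/1000 + 1) − 1000 = -17.20 per mil
step 3: δ = (-17.20 + 1000)·(-5.2/1000 + 1) − 1000 = -22.31 per mil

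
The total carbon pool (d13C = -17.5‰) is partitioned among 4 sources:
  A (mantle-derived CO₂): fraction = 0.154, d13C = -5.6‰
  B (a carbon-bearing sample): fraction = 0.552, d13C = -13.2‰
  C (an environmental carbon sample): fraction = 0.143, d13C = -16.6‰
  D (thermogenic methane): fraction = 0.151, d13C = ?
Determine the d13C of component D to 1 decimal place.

-46.2‰

Isotope mass balance: δ_bulk = Σ fᵢ·δᵢ.
-17.5 = 0.154×(-5.6) + 0.552×(-13.2) + 0.143×(-16.6) + 0.151×δ_D
0.151·δ_D = -17.5 − (-10.523) = -6.977
δ_D = -6.977 / 0.151 = -46.21‰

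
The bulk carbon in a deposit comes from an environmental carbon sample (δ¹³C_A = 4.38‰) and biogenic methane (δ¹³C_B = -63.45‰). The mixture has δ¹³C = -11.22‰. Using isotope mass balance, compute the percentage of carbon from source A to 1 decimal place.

δ_mix = f_A·δ_A + (1 − f_A)·δ_B  ⇒  f_A = (δ_mix − δ_B)/(δ_A − δ_B)
f_A = (-11.22 − (-63.45)) / (4.38 − (-63.45))
f_A = 52.23 / 67.83 = 0.7700

77.0%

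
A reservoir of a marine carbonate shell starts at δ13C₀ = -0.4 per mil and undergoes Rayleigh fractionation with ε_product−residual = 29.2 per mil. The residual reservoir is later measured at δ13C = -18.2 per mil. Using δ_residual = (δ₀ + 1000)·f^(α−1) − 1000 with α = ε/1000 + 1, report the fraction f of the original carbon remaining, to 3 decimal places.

0.540

α − 1 = ε/1000 = 0.0292
(δ_res + 1000)/(δ₀ + 1000) = (-18.2 + 1000)/(-0.4 + 1000) = 981.8/999.6 = 0.982193
f = 0.982193^(1/0.0292) = exp(ln(0.982193)/0.0292) = exp(-0.01797/0.0292)
f = exp(-0.6153) = 0.5405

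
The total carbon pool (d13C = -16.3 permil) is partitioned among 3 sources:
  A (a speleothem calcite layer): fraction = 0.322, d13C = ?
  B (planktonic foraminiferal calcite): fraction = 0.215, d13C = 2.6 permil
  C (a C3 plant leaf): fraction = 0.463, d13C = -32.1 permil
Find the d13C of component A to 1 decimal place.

Isotope mass balance: δ_bulk = Σ fᵢ·δᵢ.
-16.3 = 0.322×δ_A + 0.215×(2.6) + 0.463×(-32.1)
0.322·δ_A = -16.3 − (-14.303) = -1.997
δ_A = -1.997 / 0.322 = -6.20 permil

-6.2 permil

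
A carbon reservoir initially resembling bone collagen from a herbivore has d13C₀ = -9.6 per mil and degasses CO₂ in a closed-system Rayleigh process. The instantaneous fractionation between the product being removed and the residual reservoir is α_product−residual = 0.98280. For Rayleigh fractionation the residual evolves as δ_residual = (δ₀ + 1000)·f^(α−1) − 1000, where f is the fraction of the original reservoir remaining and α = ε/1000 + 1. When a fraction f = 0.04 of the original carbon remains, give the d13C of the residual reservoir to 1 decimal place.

46.8 per mil

Rayleigh residual: δ_res = (δ₀ + 1000)·f^(α−1) − 1000
α − 1 = -0.01720
f^(α−1) = 0.04^(-0.01720) = 1.056926
δ_res = (-9.6 + 1000) × 1.056926 − 1000 = 1046.779 − 1000 = 46.78 per mil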